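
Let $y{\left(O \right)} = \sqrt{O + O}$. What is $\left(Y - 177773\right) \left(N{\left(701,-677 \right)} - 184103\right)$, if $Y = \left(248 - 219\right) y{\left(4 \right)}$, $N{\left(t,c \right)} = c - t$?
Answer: $32973513813 - 10757898 \sqrt{2} \approx 3.2958 \cdot 10^{10}$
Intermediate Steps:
$y{\left(O \right)} = \sqrt{2} \sqrt{O}$ ($y{\left(O \right)} = \sqrt{2 O} = \sqrt{2} \sqrt{O}$)
$Y = 58 \sqrt{2}$ ($Y = \left(248 - 219\right) \sqrt{2} \sqrt{4} = 29 \sqrt{2} \cdot 2 = 29 \cdot 2 \sqrt{2} = 58 \sqrt{2} \approx 82.024$)
$\left(Y - 177773\right) \left(N{\left(701,-677 \right)} - 184103\right) = \left(58 \sqrt{2} - 177773\right) \left(\left(-677 - 701\right) - 184103\right) = \left(-177773 + 58 \sqrt{2}\right) \left(\left(-677 - 701\right) - 184103\right) = \left(-177773 + 58 \sqrt{2}\right) \left(-1378 - 184103\right) = \left(-177773 + 58 \sqrt{2}\right) \left(-185481\right) = 32973513813 - 10757898 \sqrt{2}$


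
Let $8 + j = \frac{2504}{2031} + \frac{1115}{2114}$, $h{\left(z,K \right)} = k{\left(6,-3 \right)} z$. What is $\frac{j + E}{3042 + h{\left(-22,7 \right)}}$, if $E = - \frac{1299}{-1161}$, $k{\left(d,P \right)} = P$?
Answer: $- \frac{2836242305}{1721415173688} \approx -0.0016476$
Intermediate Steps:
$E = \frac{433}{387}$ ($E = \left(-1299\right) \left(- \frac{1}{1161}\right) = \frac{433}{387} \approx 1.1189$)
$h{\left(z,K \right)} = - 3 z$
$j = - \frac{26790251}{4293534}$ ($j = -8 + \left(\frac{2504}{2031} + \frac{1115}{2114}\right) = -8 + \frac{7558021}{4293534} = - \frac{26790251}{4293534} \approx -6.2397$)
$\frac{j + E}{3042 + h{\left(-22,7 \right)}} = \frac{- \frac{26790251}{4293534} + \frac{433}{387}}{3042 - -66} = - \frac{2836242305}{553865886 \left(3042 + 66\right)} = - \frac{2836242305}{553865886 \cdot 3108} = \left(- \frac{2836242305}{553865886}\right) \frac{1}{3108} = - \frac{2836242305}{1721415173688}$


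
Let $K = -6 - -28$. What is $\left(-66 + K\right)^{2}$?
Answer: $1936$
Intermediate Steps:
$K = 22$ ($K = -6 + 28 = 22$)
$\left(-66 + K\right)^{2} = \left(-66 + 22\right)^{2} = \left(-44\right)^{2} = 1936$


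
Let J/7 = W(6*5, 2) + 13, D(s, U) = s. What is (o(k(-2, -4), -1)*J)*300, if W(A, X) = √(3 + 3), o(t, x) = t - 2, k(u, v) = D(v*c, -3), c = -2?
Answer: 163800 + 12600*√6 ≈ 1.9466e+5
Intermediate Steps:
k(u, v) = -2*v (k(u, v) = v*(-2) = -2*v)
o(t, x) = -2 + t
W(A, X) = √6
J = 91 + 7*√6 (J = 7*(√6 + 13) = 7*(13 + √6) = 91 + 7*√6 ≈ 108.15)
(o(k(-2, -4), -1)*J)*300 = ((-2 - 2*(-4))*(91 + 7*√6))*300 = ((-2 + 8)*(91 + 7*√6))*300 = (6*(91 + 7*√6))*300 = (546 + 42*√6)*300 = 163800 + 12600*√6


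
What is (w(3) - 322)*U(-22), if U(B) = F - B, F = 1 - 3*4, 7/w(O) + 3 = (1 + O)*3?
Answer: -31801/9 ≈ -3533.4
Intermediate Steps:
w(O) = 7/(3*O) (w(O) = 7/(-3 + (1 + O)*3) = 7/(-3 + (3 + 3*O)) = 7/((3*O)) = 7*(1/(3*O)) = 7/(3*O))
F = -11 (F = 1 - 12 = -11)
U(B) = -11 - B
(w(3) - 322)*U(-22) = ((7/3)/3 - 322)*(-11 - 1*(-22)) = ((7/3)*(⅓) - 322)*(-11 + 22) = (7/9 - 322)*11 = -2891/9*11 = -31801/9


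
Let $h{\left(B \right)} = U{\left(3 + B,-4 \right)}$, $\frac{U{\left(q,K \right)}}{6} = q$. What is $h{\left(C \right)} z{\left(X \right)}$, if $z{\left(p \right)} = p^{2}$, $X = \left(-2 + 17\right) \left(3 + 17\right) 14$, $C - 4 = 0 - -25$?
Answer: $3386880000$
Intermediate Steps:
$C = 29$ ($C = 4 + \left(0 - -25\right) = 4 + \left(0 + 25\right) = 4 + 25 = 29$)
$U{\left(q,K \right)} = 6 q$
$h{\left(B \right)} = 18 + 6 B$ ($h{\left(B \right)} = 6 \left(3 + B\right) = 18 + 6 B$)
$X = 4200$ ($X = 15 \cdot 20 \cdot 14 = 300 \cdot 14 = 4200$)
$h{\left(C \right)} z{\left(X \right)} = \left(18 + 6 \cdot 29\right) 4200^{2} = \left(18 + 174\right) 17640000 = 192 \cdot 17640000 = 3386880000$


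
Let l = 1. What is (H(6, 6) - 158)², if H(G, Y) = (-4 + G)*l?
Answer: 24336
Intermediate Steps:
H(G, Y) = -4 + G (H(G, Y) = (-4 + G)*1 = -4 + G)
(H(6, 6) - 158)² = ((-4 + 6) - 158)² = (2 - 158)² = (-156)² = 24336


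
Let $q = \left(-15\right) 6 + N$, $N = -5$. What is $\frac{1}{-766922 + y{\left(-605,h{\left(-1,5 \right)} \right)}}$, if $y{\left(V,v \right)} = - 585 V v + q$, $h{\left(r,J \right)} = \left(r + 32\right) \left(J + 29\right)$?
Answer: $\frac{1}{372269933} \approx 2.6862 \cdot 10^{-9}$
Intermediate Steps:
$q = -95$ ($q = \left(-15\right) 6 - 5 = -90 - 5 = -95$)
$h{\left(r,J \right)} = \left(29 + J\right) \left(32 + r\right)$ ($h{\left(r,J \right)} = \left(32 + r\right) \left(29 + J\right) = \left(29 + J\right) \left(32 + r\right)$)
$y{\left(V,v \right)} = -95 - 585 V v$ ($y{\left(V,v \right)} = - 585 V v - 95 = -95 - 585 V v$)
$\frac{1}{-766922 + y{\left(-605,h{\left(-1,5 \right)} \right)}} = \frac{1}{-766922 - \left(95 - 353925 \left(928 + 29 \left(-1\right) + 32 \cdot 5 + 5 \left(-1\right)\right)\right)} = \frac{1}{-766922 - \left(95 - 353925 \left(928 - 29 + 160 - 5\right)\right)} = \frac{1}{-766922 - \left(95 - 373036950\right)} = \frac{1}{-766922 + \left(-95 + 373036950\right)} = \frac{1}{-766922 + 373036855} = \frac{1}{372269933}$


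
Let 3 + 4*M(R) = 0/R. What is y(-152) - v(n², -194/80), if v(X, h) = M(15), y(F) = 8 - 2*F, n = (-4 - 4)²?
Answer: 1251/4 ≈ 312.75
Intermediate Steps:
n = 64 (n = (-8)² = 64)
M(R) = -¾ (M(R) = -¾ + (0/R)/4 = -¾ + (¼)*0 = -¾ + 0 = -¾)
v(X, h) = -¾
y(-152) - v(n², -194/80) = (8 - 2*(-152)) - 1*(-¾) = (8 + 304) + ¾ = 312 + ¾ = 1251/4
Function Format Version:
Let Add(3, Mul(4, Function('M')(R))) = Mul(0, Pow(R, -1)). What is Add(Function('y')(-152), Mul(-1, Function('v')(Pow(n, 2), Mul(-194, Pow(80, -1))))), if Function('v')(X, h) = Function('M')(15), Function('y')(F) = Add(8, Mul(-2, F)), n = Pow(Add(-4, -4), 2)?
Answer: Rational(1251, 4) ≈ 312.75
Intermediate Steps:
n = 64 (n = Pow(-8, 2) = 64)
Function('M')(R) = Rational(-3, 4) (Function('M')(R) = Add(Rational(-3, 4), Mul(Rational(1, 4), Mul(0, Pow(R, -1)))) = Add(Rational(-3, 4), Mul(Rational(1, 4), 0)) = Add(Rational(-3, 4), 0) = Rational(-3, 4))
Function('v')(X, h) = Rational(-3, 4)
Add(Function('y')(-152), Mul(-1, Function('v')(Pow(n, 2), Mul(-194, Pow(80, -1))))) = Add(Add(8, Mul(-2, -152)), Mul(-1, Rational(-3, 4))) = Add(Add(8, 304), Rational(3, 4)) = Add(312, Rational(3, 4)) = Rational(1251, 4)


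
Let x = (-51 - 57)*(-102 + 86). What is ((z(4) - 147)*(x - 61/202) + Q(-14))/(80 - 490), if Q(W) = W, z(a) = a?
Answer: 49909113/82820 ≈ 602.62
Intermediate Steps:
x = 1728 (x = -108*(-16) = 1728)
((z(4) - 147)*(x - 61/202) + Q(-14))/(80 - 490) = ((4 - 147)*(1728 - 61/202) - 14)/(80 - 490) = (-143*(1728 - 61*1/202) - 14)/(-410) = (-143*(1728 - 61/202) - 14)*(-1/410) = (-143*348995/202 - 14)*(-1/410) = (-49906285/202 - 14)*(-1/410) = -49909113/202*(-1/410) = 49909113/82820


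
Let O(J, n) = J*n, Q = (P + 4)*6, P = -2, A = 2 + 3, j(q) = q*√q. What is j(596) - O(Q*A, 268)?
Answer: -16080 + 1192*√149 ≈ -1529.8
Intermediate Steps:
j(q) = q^(3/2)
A = 5
Q = 12 (Q = (-2 + 4)*6 = 2*6 = 12)
j(596) - O(Q*A, 268) = 596^(3/2) - 12*5*268 = 1192*√149 - 60*268 = 1192*√149 - 1*16080 = 1192*√149 - 16080 = -16080 + 1192*√149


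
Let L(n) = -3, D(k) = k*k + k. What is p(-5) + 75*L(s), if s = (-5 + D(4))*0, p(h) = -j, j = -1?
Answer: -224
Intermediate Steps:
D(k) = k + k² (D(k) = k² + k = k + k²)
p(h) = 1 (p(h) = -1*(-1) = 1)
s = 0 (s = (-5 + 4*(1 + 4))*0 = (-5 + 4*5)*0 = (-5 + 20)*0 = 15*0 = 0)
p(-5) + 75*L(s) = 1 + 75*(-3) = 1 - 225 = -224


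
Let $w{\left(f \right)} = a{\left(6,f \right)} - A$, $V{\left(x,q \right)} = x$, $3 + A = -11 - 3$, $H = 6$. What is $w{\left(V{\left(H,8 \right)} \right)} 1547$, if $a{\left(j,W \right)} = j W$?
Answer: $81991$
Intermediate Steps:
$A = -17$ ($A = -3 - 14 = -17$)
$a{\left(j,W \right)} = W j$
$w{\left(f \right)} = 17 + 6 f$ ($w{\left(f \right)} = f 6 - -17 = 6 f + 17 = 17 + 6 f$)
$w{\left(V{\left(H,8 \right)} \right)} 1547 = \left(17 + 6 \cdot 6\right) 1547 = \left(17 + 36\right) 1547 = 53 \cdot 1547 = 81991$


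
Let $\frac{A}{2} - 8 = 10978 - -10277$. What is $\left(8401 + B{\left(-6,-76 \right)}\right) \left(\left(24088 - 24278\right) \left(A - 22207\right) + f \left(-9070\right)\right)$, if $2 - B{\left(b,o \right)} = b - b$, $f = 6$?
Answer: $-32897997090$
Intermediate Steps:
$A = 42526$ ($A = 16 + 2 \left(10978 - -10277\right) = 16 + 2 \left(10978 + 10277\right) = 16 + 2 \cdot 21255 = 16 + 42510 = 42526$)
$B{\left(b,o \right)} = 2$ ($B{\left(b,o \right)} = 2 - \left(b - b\right) = 2 - 0 = 2 + 0 = 2$)
$\left(8401 + B{\left(-6,-76 \right)}\right) \left(\left(24088 - 24278\right) \left(A - 22207\right) + f \left(-9070\right)\right) = \left(8401 + 2\right) \left(\left(24088 - 24278\right) \left(42526 - 22207\right) + 6 \left(-9070\right)\right) = 8403 \left(\left(-190\right) 20319 - 54420\right) = 8403 \left(-3860610 - 54420\right) = 8403 \left(-3915030\right) = -32897997090$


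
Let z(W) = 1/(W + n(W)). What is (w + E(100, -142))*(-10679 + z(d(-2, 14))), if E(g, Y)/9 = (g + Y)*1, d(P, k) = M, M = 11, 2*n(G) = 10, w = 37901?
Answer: -6411292349/16 ≈ -4.0071e+8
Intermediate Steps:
n(G) = 5 (n(G) = (1/2)*10 = 5)
d(P, k) = 11
z(W) = 1/(5 + W) (z(W) = 1/(W + 5) = 1/(5 + W))
E(g, Y) = 9*Y + 9*g (E(g, Y) = 9*((g + Y)*1) = 9*((Y + g)*1) = 9*(Y + g) = 9*Y + 9*g)
(w + E(100, -142))*(-10679 + z(d(-2, 14))) = (37901 + (9*(-142) + 9*100))*(-10679 + 1/(5 + 11)) = (37901 + (-1278 + 900))*(-10679 + 1/16) = (37901 - 378)*(-10679 + 1/16) = 37523*(-170863/16) = -6411292349/16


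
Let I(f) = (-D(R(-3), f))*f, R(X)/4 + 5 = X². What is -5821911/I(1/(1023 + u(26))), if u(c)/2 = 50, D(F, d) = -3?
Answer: -2179335351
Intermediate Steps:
R(X) = -20 + 4*X²
u(c) = 100 (u(c) = 2*50 = 100)
I(f) = 3*f (I(f) = (-1*(-3))*f = 3*f)
-5821911/I(1/(1023 + u(26))) = -5821911/(3/(1023 + 100)) = -5821911/(3/1123) = -5821911/(3*(1/1123)) = -5821911/3/1123 = -5821911*1123/3 = -2179335351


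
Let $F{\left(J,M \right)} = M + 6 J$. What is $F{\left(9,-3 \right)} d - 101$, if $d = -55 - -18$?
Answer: $-1988$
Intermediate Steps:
$d = -37$ ($d = -55 + 18 = -37$)
$F{\left(9,-3 \right)} d - 101 = \left(-3 + 6 \cdot 9\right) \left(-37\right) - 101 = \left(-3 + 54\right) \left(-37\right) - 101 = 51 \left(-37\right) - 101 = -1887 - 101 = -1988$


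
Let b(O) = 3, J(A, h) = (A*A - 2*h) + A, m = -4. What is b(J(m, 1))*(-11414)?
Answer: -34242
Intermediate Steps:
J(A, h) = A + A² - 2*h (J(A, h) = (A² - 2*h) + A = A + A² - 2*h)
b(J(m, 1))*(-11414) = 3*(-11414) = -34242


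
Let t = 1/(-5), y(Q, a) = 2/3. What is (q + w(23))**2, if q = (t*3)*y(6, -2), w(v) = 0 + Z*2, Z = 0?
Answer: 4/25 ≈ 0.16000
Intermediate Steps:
y(Q, a) = 2/3 (y(Q, a) = 2*(1/3) = 2/3)
t = -1/5 ≈ -0.20000
w(v) = 0 (w(v) = 0 + 0*2 = 0 + 0 = 0)
q = -2/5 (q = -1/5*3*(2/3) = -3/5*2/3 = -2/5 ≈ -0.40000)
(q + w(23))**2 = (-2/5 + 0)**2 = (-2/5)**2 = 4/25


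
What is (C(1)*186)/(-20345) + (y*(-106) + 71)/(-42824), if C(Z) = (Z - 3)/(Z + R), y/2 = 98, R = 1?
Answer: 4249589/8626280 ≈ 0.49263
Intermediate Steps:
y = 196 (y = 2*98 = 196)
C(Z) = (-3 + Z)/(1 + Z) (C(Z) = (Z - 3)/(Z + 1) = (-3 + Z)/(1 + Z))
(C(1)*186)/(-20345) + (y*(-106) + 71)/(-42824) = (((-3 + 1)/(1 + 1))*186)/(-20345) + (196*(-106) + 71)/(-42824) = ((-2/2)*186)*(-1/20345) + (-20776 + 71)*(-1/42824) = (((½)*(-2))*186)*(-1/20345) - 20705*(-1/42824) = -1*186*(-1/20345) + 205/424 = -186*(-1/20345) + 205/424 = 186/20345 + 205/424 = 4249589/8626280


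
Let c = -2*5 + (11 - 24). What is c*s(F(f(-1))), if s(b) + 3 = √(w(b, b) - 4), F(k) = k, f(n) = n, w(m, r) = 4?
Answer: 69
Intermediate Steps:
c = -23 (c = -10 - 13 = -23)
s(b) = -3 (s(b) = -3 + √(4 - 4) = -3 + √0 = -3 + 0 = -3)
c*s(F(f(-1))) = -23*(-3) = 69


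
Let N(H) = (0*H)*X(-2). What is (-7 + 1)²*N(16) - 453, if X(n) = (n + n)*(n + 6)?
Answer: -453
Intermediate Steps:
X(n) = 2*n*(6 + n) (X(n) = (2*n)*(6 + n) = 2*n*(6 + n))
N(H) = 0 (N(H) = (0*H)*(2*(-2)*(6 - 2)) = 0*(2*(-2)*4) = 0*(-16) = 0)
(-7 + 1)²*N(16) - 453 = (-7 + 1)²*0 - 453 = (-6)²*0 - 453 = 36*0 - 453 = 0 - 453 = -453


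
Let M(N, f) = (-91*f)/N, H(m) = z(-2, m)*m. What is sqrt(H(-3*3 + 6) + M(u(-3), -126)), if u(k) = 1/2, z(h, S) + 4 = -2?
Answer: 15*sqrt(102) ≈ 151.49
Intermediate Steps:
z(h, S) = -6 (z(h, S) = -4 - 2 = -6)
u(k) = 1/2
H(m) = -6*m
M(N, f) = -91*f/N
sqrt(H(-3*3 + 6) + M(u(-3), -126)) = sqrt(-6*(-3*3 + 6) - 91*(-126)/1/2) = sqrt(-6*(-9 + 6) - 91*(-126)*2) = sqrt(-6*(-3) + 22932) = sqrt(18 + 22932) = sqrt(22950) = 15*sqrt(102)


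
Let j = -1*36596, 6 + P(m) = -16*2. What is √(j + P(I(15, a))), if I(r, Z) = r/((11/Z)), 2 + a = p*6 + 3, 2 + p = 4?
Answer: I*√36634 ≈ 191.4*I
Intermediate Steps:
p = 2 (p = -2 + 4 = 2)
a = 13 (a = -2 + (2*6 + 3) = -2 + (12 + 3) = -2 + 15 = 13)
I(r, Z) = Z*r/11 (I(r, Z) = r*(Z/11) = Z*r/11)
P(m) = -38 (P(m) = -6 - 16*2 = -6 - 32 = -38)
j = -36596
√(j + P(I(15, a))) = √(-36596 - 38) = √(-36634) = I*√36634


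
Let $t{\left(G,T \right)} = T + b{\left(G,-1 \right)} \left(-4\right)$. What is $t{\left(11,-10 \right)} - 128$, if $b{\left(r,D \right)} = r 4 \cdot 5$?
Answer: $-1018$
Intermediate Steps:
$b{\left(r,D \right)} = 20 r$ ($b{\left(r,D \right)} = 4 r 5 = 20 r$)
$t{\left(G,T \right)} = T - 80 G$ ($t{\left(G,T \right)} = T + 20 G \left(-4\right) = T - 80 G$)
$t{\left(11,-10 \right)} - 128 = \left(-10 - 880\right) - 128 = -890 - 128 = -1018$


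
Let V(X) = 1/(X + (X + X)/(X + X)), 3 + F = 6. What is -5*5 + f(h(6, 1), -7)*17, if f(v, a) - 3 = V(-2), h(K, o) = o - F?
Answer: 9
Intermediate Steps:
F = 3 (F = -3 + 6 = 3)
h(K, o) = -3 + o (h(K, o) = o - 1*3 = o - 3 = -3 + o)
V(X) = 1/(1 + X) (V(X) = 1/(X + (2*X)/((2*X))) = 1/(X + (2*X)*(1/(2*X))) = 1/(X + 1) = 1/(1 + X))
f(v, a) = 2 (f(v, a) = 3 + 1/(1 - 2) = 3 + 1/(-1) = 3 - 1 = 2)
-5*5 + f(h(6, 1), -7)*17 = -5*5 + 2*17 = -25 + 34 = 9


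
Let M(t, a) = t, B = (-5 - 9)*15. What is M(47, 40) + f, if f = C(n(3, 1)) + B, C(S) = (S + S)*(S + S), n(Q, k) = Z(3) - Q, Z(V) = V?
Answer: -163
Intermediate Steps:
n(Q, k) = 3 - Q
B = -210 (B = -14*15 = -210)
C(S) = 4*S² (C(S) = (2*S)*(2*S) = 4*S²)
f = -210 (f = 4*(3 - 1*3)² - 210 = 4*(3 - 3)² - 210 = 4*0² - 210 = 4*0 - 210 = 0 - 210 = -210)
M(47, 40) + f = 47 - 210 = -163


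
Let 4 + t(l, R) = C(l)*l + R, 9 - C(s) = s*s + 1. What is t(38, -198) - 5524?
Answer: -60294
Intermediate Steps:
C(s) = 8 - s² (C(s) = 9 - (s*s + 1) = 9 - (s² + 1) = 9 - (1 + s²) = 9 + (-1 - s²) = 8 - s²)
t(l, R) = -4 + R + l*(8 - l²) (t(l, R) = -4 + ((8 - l²)*l + R) = -4 + (l*(8 - l²) + R) = -4 + (R + l*(8 - l²)) = -4 + R + l*(8 - l²))
t(38, -198) - 5524 = (-4 - 198 - 1*38*(-8 + 38²)) - 5524 = (-4 - 198 - 1*38*(-8 + 1444)) - 5524 = (-4 - 198 - 1*38*1436) - 5524 = (-4 - 198 - 54568) - 5524 = -54770 - 5524 = -60294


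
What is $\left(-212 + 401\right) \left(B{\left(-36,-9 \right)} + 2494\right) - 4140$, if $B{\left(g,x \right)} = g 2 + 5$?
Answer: $454563$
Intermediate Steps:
$B{\left(g,x \right)} = 5 + 2 g$ ($B{\left(g,x \right)} = 2 g + 5 = 5 + 2 g$)
$\left(-212 + 401\right) \left(B{\left(-36,-9 \right)} + 2494\right) - 4140 = \left(-212 + 401\right) \left(\left(5 + 2 \left(-36\right)\right) + 2494\right) - 4140 = 189 \left(\left(5 - 72\right) + 2494\right) - 4140 = 189 \left(-67 + 2494\right) - 4140 = 189 \cdot 2427 - 4140 = 458703 - 4140 = 454563$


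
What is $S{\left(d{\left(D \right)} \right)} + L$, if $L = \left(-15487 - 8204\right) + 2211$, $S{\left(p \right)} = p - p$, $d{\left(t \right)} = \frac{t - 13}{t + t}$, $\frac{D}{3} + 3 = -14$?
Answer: $-21480$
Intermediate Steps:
$D = -51$ ($D = -9 + 3 \left(-14\right) = -9 - 42 = -51$)
$d{\left(t \right)} = \frac{-13 + t}{2 t}$
$S{\left(p \right)} = 0$
$L = -21480$ ($L = -23691 + 2211 = -21480$)
$S{\left(d{\left(D \right)} \right)} + L = 0 - 21480 = -21480$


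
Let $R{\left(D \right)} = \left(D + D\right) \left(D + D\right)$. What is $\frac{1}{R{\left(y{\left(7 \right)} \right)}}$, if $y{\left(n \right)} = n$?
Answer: $\frac{1}{196} \approx 0.005102$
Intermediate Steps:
$R{\left(D \right)} = 4 D^{2}$ ($R{\left(D \right)} = 2 D 2 D = 4 D^{2}$)
$\frac{1}{R{\left(y{\left(7 \right)} \right)}} = \frac{1}{4 \cdot 7^{2}} = \frac{1}{4 \cdot 49} = \frac{1}{196}$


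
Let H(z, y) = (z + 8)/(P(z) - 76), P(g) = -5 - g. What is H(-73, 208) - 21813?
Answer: -174439/8 ≈ -21805.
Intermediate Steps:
H(z, y) = (8 + z)/(-81 - z) (H(z, y) = (z + 8)/((-5 - z) - 76) = (8 + z)/(-81 - z))
H(-73, 208) - 21813 = (-8 - 1*(-73))/(81 - 73) - 21813 = (-8 + 73)/8 - 21813 = (⅛)*65 - 21813 = 65/8 - 21813 = -174439/8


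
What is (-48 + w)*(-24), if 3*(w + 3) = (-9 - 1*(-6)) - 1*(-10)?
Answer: 1168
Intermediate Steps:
w = -2/3 (w = -3 + ((-9 - 1*(-6)) - 1*(-10))/3 = -3 + ((-9 + 6) + 10)/3 = -3 + (-3 + 10)/3 = -3 + (1/3)*7 = -3 + 7/3 = -2/3 ≈ -0.66667)
(-48 + w)*(-24) = (-48 - 2/3)*(-24) = -146/3*(-24) = 1168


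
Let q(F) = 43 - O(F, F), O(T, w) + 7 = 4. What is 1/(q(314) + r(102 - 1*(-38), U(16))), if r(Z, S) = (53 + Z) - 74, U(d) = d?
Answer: 1/165 ≈ 0.0060606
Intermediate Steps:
O(T, w) = -3 (O(T, w) = -7 + 4 = -3)
r(Z, S) = -21 + Z
q(F) = 46 (q(F) = 43 - 1*(-3) = 43 + 3 = 46)
1/(q(314) + r(102 - 1*(-38), U(16))) = 1/(46 + (-21 + (102 - 1*(-38)))) = 1/(46 + (-21 + (102 + 38))) = 1/(46 + (-21 + 140)) = 1/(46 + 119) = 1/165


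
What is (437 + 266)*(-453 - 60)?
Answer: -360639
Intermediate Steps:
(437 + 266)*(-453 - 60) = 703*(-513) = -360639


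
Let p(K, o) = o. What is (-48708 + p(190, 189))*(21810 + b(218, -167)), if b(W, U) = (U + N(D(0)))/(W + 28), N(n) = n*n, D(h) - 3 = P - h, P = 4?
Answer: -43385220783/41 ≈ -1.0582e+9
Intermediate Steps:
D(h) = 7 - h (D(h) = 3 + (4 - h) = 7 - h)
N(n) = n**2
b(W, U) = (49 + U)/(28 + W) (b(W, U) = (U + (7 - 1*0)**2)/(W + 28) = (U + (7 + 0)**2)/(28 + W) = (U + 7**2)/(28 + W) = (U + 49)/(28 + W) = (49 + U)/(28 + W))
(-48708 + p(190, 189))*(21810 + b(218, -167)) = (-48708 + 189)*(21810 + (49 - 167)/(28 + 218)) = -48519*(21810 - 118/246) = -48519*(21810 + (1/246)*(-118)) = -48519*(21810 - 59/123) = -48519*2682571/123 = -43385220783/41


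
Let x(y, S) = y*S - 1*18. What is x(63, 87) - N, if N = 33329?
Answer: -27866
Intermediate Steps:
x(y, S) = -18 + S*y (x(y, S) = S*y - 18 = -18 + S*y)
x(63, 87) - N = (-18 + 87*63) - 1*33329 = (-18 + 5481) - 33329 = 5463 - 33329 = -27866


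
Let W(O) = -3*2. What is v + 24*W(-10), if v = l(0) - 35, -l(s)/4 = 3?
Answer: -191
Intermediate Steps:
l(s) = -12 (l(s) = -4*3 = -12)
W(O) = -6
v = -47 (v = -12 - 35 = -47)
v + 24*W(-10) = -47 + 24*(-6) = -47 - 144 = -191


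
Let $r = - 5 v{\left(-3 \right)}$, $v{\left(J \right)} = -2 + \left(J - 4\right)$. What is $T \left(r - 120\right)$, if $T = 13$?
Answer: $-975$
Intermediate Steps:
$v{\left(J \right)} = -6 + J$ ($v{\left(J \right)} = -2 + \left(J - 4\right) = -2 + \left(-4 + J\right) = -6 + J$)
$r = 45$ ($r = - 5 \left(-6 - 3\right) = \left(-5\right) \left(-9\right) = 45$)
$T \left(r - 120\right) = 13 \left(45 - 120\right) = 13 \left(-75\right) = -975$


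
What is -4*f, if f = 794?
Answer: -3176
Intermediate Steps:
-4*f = -4*794 = -3176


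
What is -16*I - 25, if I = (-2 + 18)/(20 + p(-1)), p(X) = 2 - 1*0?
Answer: -403/11 ≈ -36.636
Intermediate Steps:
p(X) = 2 (p(X) = 2 + 0 = 2)
I = 8/11 (I = (-2 + 18)/(20 + 2) = 16/22 = 16*(1/22) = 8/11 ≈ 0.72727)
-16*I - 25 = -16*8/11 - 25 = -128/11 - 25 = -403/11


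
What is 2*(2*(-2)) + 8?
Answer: 0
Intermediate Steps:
2*(2*(-2)) + 8 = 2*(-4) + 8 = -8 + 8 = 0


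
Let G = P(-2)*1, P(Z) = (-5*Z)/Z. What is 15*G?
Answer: -75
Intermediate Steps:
P(Z) = -5
G = -5 (G = -5*1 = -5)
15*G = 15*(-5) = -75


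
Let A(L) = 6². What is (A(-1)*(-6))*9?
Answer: -1944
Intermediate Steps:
A(L) = 36
(A(-1)*(-6))*9 = (36*(-6))*9 = -216*9 = -1944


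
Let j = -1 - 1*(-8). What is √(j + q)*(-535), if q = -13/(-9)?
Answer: -1070*√19/3 ≈ -1554.7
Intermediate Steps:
j = 7 (j = -1 + 8 = 7)
q = 13/9 (q = -13*(-⅑) = 13/9 ≈ 1.4444)
√(j + q)*(-535) = √(7 + 13/9)*(-535) = √(76/9)*(-535) = (2*√19/3)*(-535) = -1070*√19/3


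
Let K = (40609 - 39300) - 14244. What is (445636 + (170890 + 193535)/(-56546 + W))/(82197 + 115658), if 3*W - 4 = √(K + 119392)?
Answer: 12823252254093014/5693393864614645 - 218655*√106457/1138678772922929 ≈ 2.2523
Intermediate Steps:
K = -12935 (K = 1309 - 14244 = -12935)
W = 4/3 + √106457/3 (W = 4/3 + √(-12935 + 119392)/3 = 4/3 + √106457/3 ≈ 110.09)
(445636 + (170890 + 193535)/(-56546 + W))/(82197 + 115658) = (445636 + (170890 + 193535)/(-56546 + (4/3 + √106457/3)))/(82197 + 115658) = (445636 + 364425/(-169634/3 + √106457/3))/197855 = (445636 + 364425/(-169634/3 + √106457/3))*(1/197855) = 445636/197855 + 72885/(39571*(-169634/3 + √106457/3))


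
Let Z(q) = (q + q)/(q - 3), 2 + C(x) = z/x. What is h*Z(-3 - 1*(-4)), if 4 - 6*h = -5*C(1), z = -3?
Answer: 7/2 ≈ 3.5000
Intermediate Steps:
C(x) = -2 - 3/x
Z(q) = 2*q/(-3 + q) (Z(q) = (2*q)/(-3 + q) = 2*q/(-3 + q))
h = -7/2 (h = ⅔ - (-5)*(-2 - 3/1)/6 = ⅔ - (-5)*(-2 - 3*1)/6 = ⅔ - (-5)*(-2 - 3)/6 = ⅔ - (-5)*(-5)/6 = ⅔ - ⅙*25 = ⅔ - 25/6 = -7/2 ≈ -3.5000)
h*Z(-3 - 1*(-4)) = -7*(-3 - 1*(-4))/(-3 + (-3 - 1*(-4))) = -7*(-3 + 4)/(-3 + (-3 + 4)) = -7/(-3 + 1) = -7/(-2) = -7*(-1)/2 = -7/2*(-1) = 7/2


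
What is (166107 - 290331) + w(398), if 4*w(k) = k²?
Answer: -84623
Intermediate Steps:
w(k) = k²/4
(166107 - 290331) + w(398) = (166107 - 290331) + (¼)*398² = -124224 + (¼)*158404 = -124224 + 39601 = -84623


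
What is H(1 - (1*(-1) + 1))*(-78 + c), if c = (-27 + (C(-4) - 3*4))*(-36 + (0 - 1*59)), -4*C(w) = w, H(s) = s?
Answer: 3532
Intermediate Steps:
C(w) = -w/4
c = 3610 (c = (-27 + (-¼*(-4) - 3*4))*(-36 + (0 - 1*59)) = (-27 + (1 - 12))*(-36 + (0 - 59)) = (-27 - 11)*(-36 - 59) = -38*(-95) = 3610)
H(1 - (1*(-1) + 1))*(-78 + c) = (1 - (1*(-1) + 1))*(-78 + 3610) = (1 - (-1 + 1))*3532 = (1 - 1*0)*3532 = (1 + 0)*3532 = 1*3532 = 3532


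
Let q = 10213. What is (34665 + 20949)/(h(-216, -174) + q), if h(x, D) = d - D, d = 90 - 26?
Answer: 55614/10451 ≈ 5.3214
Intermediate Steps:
d = 64
h(x, D) = 64 - D
(34665 + 20949)/(h(-216, -174) + q) = (34665 + 20949)/((64 - 1*(-174)) + 10213) = 55614/((64 + 174) + 10213) = 55614/(238 + 10213) = 55614/10451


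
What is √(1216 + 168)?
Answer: 2*√346 ≈ 37.202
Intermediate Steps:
√(1216 + 168) = √1384 = 2*√346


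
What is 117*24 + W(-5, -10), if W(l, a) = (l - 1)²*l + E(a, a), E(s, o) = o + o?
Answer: 2608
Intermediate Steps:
E(s, o) = 2*o
W(l, a) = 2*a + l*(-1 + l)² (W(l, a) = (l - 1)²*l + 2*a = (-1 + l)²*l + 2*a = l*(-1 + l)² + 2*a = 2*a + l*(-1 + l)²)
117*24 + W(-5, -10) = 117*24 + (2*(-10) - 5*(-1 - 5)²) = 2808 + (-20 - 5*(-6)²) = 2808 + (-20 - 5*36) = 2808 + (-20 - 180) = 2808 - 200 = 2608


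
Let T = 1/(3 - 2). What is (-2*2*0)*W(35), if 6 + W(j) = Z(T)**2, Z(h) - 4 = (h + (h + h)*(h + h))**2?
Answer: 0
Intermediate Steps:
T = 1 (T = 1/1 = 1)
Z(h) = 4 + (h + 4*h**2)**2 (Z(h) = 4 + (h + (h + h)*(h + h))**2 = 4 + (h + (2*h)*(2*h))**2 = 4 + (h + 4*h**2)**2)
W(j) = 835 (W(j) = -6 + (4 + 1**2*(1 + 4*1)**2)**2 = -6 + (4 + 1*(1 + 4)**2)**2 = -6 + (4 + 1*5**2)**2 = -6 + (4 + 1*25)**2 = -6 + (4 + 25)**2 = -6 + 29**2 = -6 + 841 = 835)
(-2*2*0)*W(35) = (-2*2*0)*835 = -4*0*835 = 0*835 = 0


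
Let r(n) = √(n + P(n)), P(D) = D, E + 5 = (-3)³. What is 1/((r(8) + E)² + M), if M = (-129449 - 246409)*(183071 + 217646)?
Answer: -1/150612689402 ≈ -6.6396e-12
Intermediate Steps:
E = -32 (E = -5 + (-3)³ = -5 - 27 = -32)
r(n) = √2*√n (r(n) = √(n + n) = √(2*n) = √2*√n)
M = -150612690186 (M = -375858*400717 = -150612690186)
1/((r(8) + E)² + M) = 1/((√2*√8 - 32)² - 150612690186) = 1/((√2*(2*√2) - 32)² - 150612690186) = 1/((4 - 32)² - 150612690186) = 1/((-28)² - 150612690186) = 1/(784 - 150612690186) = 1/(-150612689402) = -1/150612689402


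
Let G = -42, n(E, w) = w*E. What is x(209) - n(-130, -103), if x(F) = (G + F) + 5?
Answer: -13218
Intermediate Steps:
n(E, w) = E*w
x(F) = -37 + F (x(F) = (-42 + F) + 5 = -37 + F)
x(209) - n(-130, -103) = (-37 + 209) - (-130)*(-103) = 172 - 1*13390 = 172 - 13390 = -13218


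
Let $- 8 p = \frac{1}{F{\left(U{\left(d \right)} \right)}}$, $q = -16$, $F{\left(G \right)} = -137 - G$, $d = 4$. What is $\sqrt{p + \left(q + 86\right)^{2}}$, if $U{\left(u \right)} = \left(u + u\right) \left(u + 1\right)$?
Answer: $\frac{\sqrt{2456193954}}{708} \approx 70.0$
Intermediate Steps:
$U{\left(u \right)} = 2 u \left(1 + u\right)$
$p = \frac{1}{1416}$ ($p = - \frac{1}{8 \left(-137 - 2 \cdot 4 \left(1 + 4\right)\right)} = - \frac{1}{8 \left(-137 - 2 \cdot 4 \cdot 5\right)} = - \frac{1}{8 \left(-137 - 40\right)} = - \frac{1}{8 \left(-177\right)} = \left(- \frac{1}{8}\right) \left(- \frac{1}{177}\right) = \frac{1}{1416} \approx 0.00070621$)
$\sqrt{p + \left(q + 86\right)^{2}} = \sqrt{\frac{1}{1416} + \left(-16 + 86\right)^{2}} = \sqrt{\frac{1}{1416} + 70^{2}} = \sqrt{\frac{1}{1416} + 4900} = \sqrt{\frac{6938401}{1416}} = \frac{\sqrt{2456193954}}{708}$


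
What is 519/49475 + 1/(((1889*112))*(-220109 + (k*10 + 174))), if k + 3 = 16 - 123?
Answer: 4854096223049/462729115847600 ≈ 0.010490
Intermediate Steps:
k = -110 (k = -3 + (16 - 123) = -3 - 107 = -110)
519/49475 + 1/(((1889*112))*(-220109 + (k*10 + 174))) = 519/49475 + 1/(((1889*112))*(-220109 + (-110*10 + 174))) = 519*(1/49475) + 1/(211568*(-220109 + (-1100 + 174))) = 519/49475 + 1/(211568*(-220109 - 926)) = 519/49475 + (1/211568)/(-221035) = 519/49475 + (1/211568)*(-1/221035) = 519/49475 - 1/46763932880 = 4854096223049/462729115847600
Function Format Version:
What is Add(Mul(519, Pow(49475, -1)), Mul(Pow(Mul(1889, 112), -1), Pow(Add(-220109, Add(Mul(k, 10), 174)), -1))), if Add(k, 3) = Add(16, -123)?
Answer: Rational(4854096223049, 462729115847600) ≈ 0.010490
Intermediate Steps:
k = -110 (k = Add(-3, Add(16, -123)) = Add(-3, -107) = -110)
Add(Mul(519, Pow(49475, -1)), Mul(Pow(Mul(1889, 112), -1), Pow(Add(-220109, Add(Mul(k, 10), 174)), -1))) = Add(Mul(519, Pow(49475, -1)), Mul(Pow(Mul(1889, 112), -1), Pow(Add(-220109, Add(Mul(-110, 10), 174)), -1))) = Add(Mul(519, Rational(1, 49475)), Mul(Pow(211568, -1), Pow(Add(-220109, Add(-1100, 174)), -1))) = Add(Rational(519, 49475), Mul(Rational(1, 211568), Pow(Add(-220109, -926), -1))) = Add(Rational(519, 49475), Mul(Rational(1, 211568), Pow(-221035, -1))) = Add(Rational(519, 49475), Mul(Rational(1, 211568), Rational(-1, 221035))) = Add(Rational(519, 49475), Rational(-1, 46763932880)) = Rational(4854096223049, 462729115847600)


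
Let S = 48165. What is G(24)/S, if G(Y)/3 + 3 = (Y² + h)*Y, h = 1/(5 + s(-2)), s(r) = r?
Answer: 13829/16055 ≈ 0.86135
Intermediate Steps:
h = ⅓ (h = 1/(5 - 2) = 1/3 = ⅓ ≈ 0.33333)
G(Y) = -9 + 3*Y*(⅓ + Y²) (G(Y) = -9 + 3*((Y² + ⅓)*Y) = -9 + 3*((⅓ + Y²)*Y) = -9 + 3*(Y*(⅓ + Y²)) = -9 + 3*Y*(⅓ + Y²))
G(24)/S = (-9 + 24 + 3*24³)/48165 = (-9 + 24 + 3*13824)*(1/48165) = (-9 + 24 + 41472)*(1/48165) = 41487*(1/48165) = 13829/16055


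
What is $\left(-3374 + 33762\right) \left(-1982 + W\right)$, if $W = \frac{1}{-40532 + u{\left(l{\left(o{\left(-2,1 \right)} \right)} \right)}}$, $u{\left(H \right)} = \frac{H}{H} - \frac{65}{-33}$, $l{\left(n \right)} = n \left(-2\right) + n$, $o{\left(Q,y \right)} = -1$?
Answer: $- \frac{40276890142066}{668729} \approx -6.0229 \cdot 10^{7}$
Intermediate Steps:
$l{\left(n \right)} = - n$ ($l{\left(n \right)} = - 2 n + n = - n$)
$u{\left(H \right)} = \frac{98}{33}$ ($u{\left(H \right)} = 1 - - \frac{65}{33} = 1 + \frac{65}{33} = \frac{98}{33}$)
$W = - \frac{33}{1337458}$ ($W = \frac{1}{-40532 + \frac{98}{33}} = \frac{1}{- \frac{1337458}{33}} = - \frac{33}{1337458} \approx -2.4674 \cdot 10^{-5}$)
$\left(-3374 + 33762\right) \left(-1982 + W\right) = \left(-3374 + 33762\right) \left(-1982 - \frac{33}{1337458}\right) = 30388 \left(- \frac{2650841789}{1337458}\right) = - \frac{40276890142066}{668729}$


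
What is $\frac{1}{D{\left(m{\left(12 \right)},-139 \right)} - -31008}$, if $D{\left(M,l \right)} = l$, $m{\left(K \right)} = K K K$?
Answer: $\frac{1}{30869} \approx 3.2395 \cdot 10^{-5}$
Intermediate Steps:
$m{\left(K \right)} = K^{3}$ ($m{\left(K \right)} = K K^{2} = K^{3}$)
$\frac{1}{D{\left(m{\left(12 \right)},-139 \right)} - -31008} = \frac{1}{-139 - -31008} = \frac{1}{-139 + 31008} = \frac{1}{30869}$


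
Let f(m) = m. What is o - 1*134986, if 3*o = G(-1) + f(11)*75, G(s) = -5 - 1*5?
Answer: -404143/3 ≈ -1.3471e+5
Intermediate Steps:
G(s) = -10 (G(s) = -5 - 5 = -10)
o = 815/3 (o = (-10 + 11*75)/3 = (-10 + 825)/3 = (⅓)*815 = 815/3 ≈ 271.67)
o - 1*134986 = 815/3 - 1*134986 = 815/3 - 134986 = -404143/3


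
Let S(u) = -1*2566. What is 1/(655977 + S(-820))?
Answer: 1/653411 ≈ 1.5304e-6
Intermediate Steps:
S(u) = -2566
1/(655977 + S(-820)) = 1/(655977 - 2566) = 1/653411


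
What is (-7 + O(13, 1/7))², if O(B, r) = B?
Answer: 36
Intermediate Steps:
(-7 + O(13, 1/7))² = (-7 + 13)² = 6² = 36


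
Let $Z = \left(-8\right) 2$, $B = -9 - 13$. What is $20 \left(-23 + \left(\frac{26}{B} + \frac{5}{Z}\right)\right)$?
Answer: $- \frac{21555}{44} \approx -489.89$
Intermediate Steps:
$B = -22$ ($B = -9 - 13 = -22$)
$Z = -16$
$20 \left(-23 + \left(\frac{26}{B} + \frac{5}{Z}\right)\right) = 20 \left(-23 + \left(\frac{26}{-22} + \frac{5}{-16}\right)\right) = 20 \left(-23 + \left(26 \left(- \frac{1}{22}\right) + 5 \left(- \frac{1}{16}\right)\right)\right) = 20 \left(-23 - \frac{263}{176}\right) = 20 \left(- \frac{4311}{176}\right) = - \frac{21555}{44}$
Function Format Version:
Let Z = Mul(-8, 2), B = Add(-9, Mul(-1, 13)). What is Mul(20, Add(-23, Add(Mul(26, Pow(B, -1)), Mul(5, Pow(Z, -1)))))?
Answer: Rational(-21555, 44) ≈ -489.89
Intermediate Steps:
B = -22 (B = Add(-9, -13) = -22)
Z = -16
Mul(20, Add(-23, Add(Mul(26, Pow(B, -1)), Mul(5, Pow(Z, -1))))) = Mul(20, Add(-23, Add(Mul(26, Pow(-22, -1)), Mul(5, Pow(-16, -1))))) = Mul(20, Add(-23, Add(Mul(26, Rational(-1, 22)), Mul(5, Rational(-1, 16))))) = Mul(20, Add(-23, Add(Rational(-13, 11), Rational(-5, 16)))) = Mul(20, Add(-23, Rational(-263, 176))) = Mul(20, Rational(-4311, 176)) = Rational(-21555, 44)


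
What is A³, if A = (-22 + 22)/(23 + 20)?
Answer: 0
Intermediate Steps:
A = 0 (A = 0/43 = 0*(1/43) = 0)
A³ = 0³ = 0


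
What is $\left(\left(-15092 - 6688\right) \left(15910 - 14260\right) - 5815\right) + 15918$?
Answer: $-35926897$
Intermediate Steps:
$\left(\left(-15092 - 6688\right) \left(15910 - 14260\right) - 5815\right) + 15918 = \left(\left(-21780\right) 1650 - 5815\right) + 15918 = \left(-35937000 - 5815\right) + 15918 = -35942815 + 15918 = -35926897$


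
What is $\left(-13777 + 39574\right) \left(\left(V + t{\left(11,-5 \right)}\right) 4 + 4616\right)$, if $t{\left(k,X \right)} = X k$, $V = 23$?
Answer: $115776936$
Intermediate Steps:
$\left(-13777 + 39574\right) \left(\left(V + t{\left(11,-5 \right)}\right) 4 + 4616\right) = \left(-13777 + 39574\right) \left(\left(23 - 55\right) 4 + 4616\right) = 25797 \left(\left(23 - 55\right) 4 + 4616\right) = 25797 \left(\left(-32\right) 4 + 4616\right) = 25797 \left(-128 + 4616\right) = 25797 \cdot 4488 = 115776936$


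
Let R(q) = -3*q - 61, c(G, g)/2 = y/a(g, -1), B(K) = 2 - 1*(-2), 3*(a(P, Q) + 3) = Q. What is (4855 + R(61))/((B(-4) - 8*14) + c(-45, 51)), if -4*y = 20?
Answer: -1537/35 ≈ -43.914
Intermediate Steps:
a(P, Q) = -3 + Q/3
y = -5 (y = -¼*20 = -5)
B(K) = 4 (B(K) = 2 + 2 = 4)
c(G, g) = 3 (c(G, g) = 2*(-5/(-3 + (⅓)*(-1))) = 2*(-5/(-3 - ⅓)) = 2*(-5/(-10/3)) = 2*(-5*(-3/10)) = 2*(3/2) = 3)
R(q) = -61 - 3*q
(4855 + R(61))/((B(-4) - 8*14) + c(-45, 51)) = (4855 + (-61 - 3*61))/((4 - 8*14) + 3) = (4855 + (-61 - 183))/((4 - 112) + 3) = (4855 - 244)/(-108 + 3) = 4611/(-105) = 4611*(-1/105) = -1537/35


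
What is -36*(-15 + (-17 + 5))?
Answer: 972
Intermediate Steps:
-36*(-15 + (-17 + 5)) = -36*(-15 - 12) = -36*(-27) = 972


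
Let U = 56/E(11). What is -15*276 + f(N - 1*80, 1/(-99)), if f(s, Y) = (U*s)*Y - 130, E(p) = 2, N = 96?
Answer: -423178/99 ≈ -4274.5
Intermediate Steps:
U = 28 (U = 56/2 = 56*(½) = 28)
f(s, Y) = -130 + 28*Y*s (f(s, Y) = (28*s)*Y - 130 = 28*Y*s - 130 = -130 + 28*Y*s)
-15*276 + f(N - 1*80, 1/(-99)) = -15*276 + (-130 + 28*(96 - 1*80)/(-99)) = -4140 + (-130 + 28*(-1/99)*(96 - 80)) = -4140 + (-130 + 28*(-1/99)*16) = -4140 + (-130 - 448/99) = -4140 - 13318/99 = -423178/99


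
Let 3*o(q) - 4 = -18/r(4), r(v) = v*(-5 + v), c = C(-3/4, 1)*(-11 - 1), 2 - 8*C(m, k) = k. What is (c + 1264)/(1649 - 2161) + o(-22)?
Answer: 1129/3072 ≈ 0.36751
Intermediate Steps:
C(m, k) = ¼ - k/8
c = -3/2 (c = (¼ - ⅛*1)*(-11 - 1) = (¼ - ⅛)*(-12) = (⅛)*(-12) = -3/2 ≈ -1.5000)
o(q) = 17/6 (o(q) = 4/3 + (-18*1/(4*(-5 + 4)))/3 = 4/3 + (-18/(4*(-1)))/3 = 4/3 + (-18/(-4))/3 = 4/3 + (-18*(-¼))/3 = 4/3 + (⅓)*(9/2) = 4/3 + 3/2 = 17/6)
(c + 1264)/(1649 - 2161) + o(-22) = (-3/2 + 1264)/(1649 - 2161) + 17/6 = (2525/2)/(-512) + 17/6 = (2525/2)*(-1/512) + 17/6 = -2525/1024 + 17/6 = 1129/3072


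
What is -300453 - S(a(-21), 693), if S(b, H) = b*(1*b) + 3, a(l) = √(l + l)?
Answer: -300414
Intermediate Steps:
a(l) = √2*√l (a(l) = √(2*l) = √2*√l)
S(b, H) = 3 + b² (S(b, H) = b*b + 3 = b² + 3 = 3 + b²)
-300453 - S(a(-21), 693) = -300453 - (3 + (√2*√(-21))²) = -300453 - (3 + (√2*(I*√21))²) = -300453 - (3 + (I*√42)²) = -300453 - (3 - 42) = -300453 - 1*(-39) = -300453 + 39 = -300414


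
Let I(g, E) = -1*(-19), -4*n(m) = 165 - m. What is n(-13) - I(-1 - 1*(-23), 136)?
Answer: -127/2 ≈ -63.500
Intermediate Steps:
n(m) = -165/4 + m/4 (n(m) = -(165 - m)/4 = -165/4 + m/4)
I(g, E) = 19
n(-13) - I(-1 - 1*(-23), 136) = (-165/4 + (¼)*(-13)) - 1*19 = (-165/4 - 13/4) - 19 = -89/2 - 19 = -127/2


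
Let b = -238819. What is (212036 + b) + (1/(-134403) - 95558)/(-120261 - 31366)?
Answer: -545801226266348/20379123681 ≈ -26782.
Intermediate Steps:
(212036 + b) + (1/(-134403) - 95558)/(-120261 - 31366) = (212036 - 238819) + (1/(-134403) - 95558)/(-120261 - 31366) = -26783 + (-1/134403 - 95558)/(-151627) = -26783 - 12843281875/134403*(-1/151627) = -26783 + 12843281875/20379123681 = -545801226266348/20379123681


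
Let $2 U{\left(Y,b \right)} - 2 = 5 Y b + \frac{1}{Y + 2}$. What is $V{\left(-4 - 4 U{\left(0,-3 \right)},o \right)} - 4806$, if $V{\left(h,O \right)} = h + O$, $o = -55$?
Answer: $-4870$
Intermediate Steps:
$U{\left(Y,b \right)} = 1 + \frac{1}{2 \left(2 + Y\right)} + \frac{5 Y b}{2}$ ($U{\left(Y,b \right)} = 1 + \frac{5 Y b + \frac{1}{Y + 2}}{2} = 1 + \frac{5 Y b + \frac{1}{2 + Y}}{2} = 1 + \frac{\frac{1}{2 + Y} + 5 Y b}{2} = 1 + \left(\frac{1}{2 \left(2 + Y\right)} + \frac{5 Y b}{2}\right) = 1 + \frac{1}{2 \left(2 + Y\right)} + \frac{5 Y b}{2}$)
$V{\left(h,O \right)} = O + h$
$V{\left(-4 - 4 U{\left(0,-3 \right)},o \right)} - 4806 = \left(-55 - \left(4 + 4 \frac{5 + 2 \cdot 0 + 5 \left(-3\right) 0^{2} + 10 \cdot 0 \left(-3\right)}{2 \left(2 + 0\right)}\right)\right) - 4806 = \left(-55 - \left(4 + 4 \frac{5 + 0 + 5 \left(-3\right) 0 + 0}{2 \cdot 2}\right)\right) - 4806 = \left(-55 - \left(4 + 4 \cdot \frac{1}{2} \cdot \frac{1}{2} \left(5 + 0 + 0 + 0\right)\right)\right) - 4806 = \left(-55 - \left(4 + 4 \cdot \frac{1}{2} \cdot \frac{1}{2} \cdot 5\right)\right) - 4806 = \left(-55 - 9\right) - 4806 = -64 - 4806 = -4870$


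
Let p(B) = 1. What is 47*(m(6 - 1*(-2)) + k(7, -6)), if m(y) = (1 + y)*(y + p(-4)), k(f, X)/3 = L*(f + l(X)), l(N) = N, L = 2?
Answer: 4089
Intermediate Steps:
k(f, X) = 6*X + 6*f (k(f, X) = 3*(2*(f + X)) = 3*(2*(X + f)) = 3*(2*X + 2*f) = 6*X + 6*f)
m(y) = (1 + y)² (m(y) = (1 + y)*(y + 1) = (1 + y)*(1 + y) = (1 + y)²)
47*(m(6 - 1*(-2)) + k(7, -6)) = 47*((1 + (6 - 1*(-2))² + 2*(6 - 1*(-2))) + (6*(-6) + 6*7)) = 47*((1 + (6 + 2)² + 2*(6 + 2)) + (-36 + 42)) = 47*((1 + 8² + 2*8) + 6) = 47*((1 + 64 + 16) + 6) = 47*(81 + 6) = 47*87 = 4089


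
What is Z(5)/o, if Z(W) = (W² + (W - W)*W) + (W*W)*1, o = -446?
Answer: -25/223 ≈ -0.11211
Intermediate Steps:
Z(W) = 2*W² (Z(W) = (W² + 0*W) + W²*1 = (W² + 0) + W² = W² + W² = 2*W²)
Z(5)/o = (2*5²)/(-446) = (2*25)*(-1/446) = 50*(-1/446) = -25/223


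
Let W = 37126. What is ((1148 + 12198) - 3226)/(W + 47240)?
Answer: 5060/42183 ≈ 0.11995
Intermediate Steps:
((1148 + 12198) - 3226)/(W + 47240) = ((1148 + 12198) - 3226)/(37126 + 47240) = (13346 - 3226)/84366 = 10120*(1/84366) = 5060/42183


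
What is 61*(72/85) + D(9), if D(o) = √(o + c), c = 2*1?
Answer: 4392/85 + √11 ≈ 54.987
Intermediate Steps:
c = 2
D(o) = √(2 + o) (D(o) = √(o + 2) = √(2 + o))
61*(72/85) + D(9) = 61*(72/85) + √(2 + 9) = 61*(72*(1/85)) + √11 = 61*(72/85) + √11 = 4392/85 + √11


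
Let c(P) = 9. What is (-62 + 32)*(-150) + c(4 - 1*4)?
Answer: 4509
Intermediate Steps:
(-62 + 32)*(-150) + c(4 - 1*4) = (-62 + 32)*(-150) + 9 = -30*(-150) + 9 = 4500 + 9 = 4509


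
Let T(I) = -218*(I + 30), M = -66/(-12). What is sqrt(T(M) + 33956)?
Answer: 3*sqrt(2913) ≈ 161.92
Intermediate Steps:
M = 11/2 (M = -66*(-1/12) = 11/2 ≈ 5.5000)
T(I) = -6540 - 218*I (T(I) = -218*(30 + I) = -6540 - 218*I)
sqrt(T(M) + 33956) = sqrt((-6540 - 218*11/2) + 33956) = sqrt((-6540 - 1199) + 33956) = sqrt(-7739 + 33956) = sqrt(26217) = 3*sqrt(2913)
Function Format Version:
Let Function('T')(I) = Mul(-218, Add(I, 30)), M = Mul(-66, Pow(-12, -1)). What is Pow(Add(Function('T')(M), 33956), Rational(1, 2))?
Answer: Mul(3, Pow(2913, Rational(1, 2))) ≈ 161.92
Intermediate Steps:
M = Rational(11, 2) (M = Mul(-66, Rational(-1, 12)) = Rational(11, 2) ≈ 5.5000)
Function('T')(I) = Add(-6540, Mul(-218, I)) (Function('T')(I) = Mul(-218, Add(30, I)) = Add(-6540, Mul(-218, I)))
Pow(Add(Function('T')(M), 33956), Rational(1, 2)) = Pow(Add(Add(-6540, Mul(-218, Rational(11, 2))), 33956), Rational(1, 2)) = Pow(Add(Add(-6540, -1199), 33956), Rational(1, 2)) = Pow(Add(-7739, 33956), Rational(1, 2)) = Pow(26217, Rational(1, 2)) = Mul(3, Pow(2913, Rational(1, 2)))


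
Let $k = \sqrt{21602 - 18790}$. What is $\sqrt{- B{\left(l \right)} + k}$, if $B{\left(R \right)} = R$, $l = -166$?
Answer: $\sqrt{166 + 2 \sqrt{703}} \approx 14.8$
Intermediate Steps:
$k = 2 \sqrt{703}$ ($k = \sqrt{2812} = 2 \sqrt{703} \approx 53.028$)
$\sqrt{- B{\left(l \right)} + k} = \sqrt{\left(-1\right) \left(-166\right) + 2 \sqrt{703}} = \sqrt{166 + 2 \sqrt{703}}$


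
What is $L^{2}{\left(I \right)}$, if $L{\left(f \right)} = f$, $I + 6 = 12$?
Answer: $36$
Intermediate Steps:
$I = 6$ ($I = -6 + 12 = 6$)
$L^{2}{\left(I \right)} = 6^{2} = 36$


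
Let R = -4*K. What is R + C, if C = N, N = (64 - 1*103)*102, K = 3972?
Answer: -19866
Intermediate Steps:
N = -3978 (N = (64 - 103)*102 = -39*102 = -3978)
C = -3978
R = -15888 (R = -4*3972 = -15888)
R + C = -15888 - 3978 = -19866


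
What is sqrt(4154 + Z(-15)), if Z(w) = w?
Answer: sqrt(4139) ≈ 64.335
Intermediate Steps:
sqrt(4154 + Z(-15)) = sqrt(4154 - 15) = sqrt(4139)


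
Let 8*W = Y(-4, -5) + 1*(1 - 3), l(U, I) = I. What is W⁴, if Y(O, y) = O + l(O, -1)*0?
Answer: 81/256 ≈ 0.31641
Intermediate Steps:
Y(O, y) = O (Y(O, y) = O - 1*0 = O + 0 = O)
W = -¾ (W = (-4 + 1*(1 - 3))/8 = (-4 + 1*(-2))/8 = (-4 - 2)/8 = (⅛)*(-6) = -¾ ≈ -0.75000)
W⁴ = (-¾)⁴ = 81/256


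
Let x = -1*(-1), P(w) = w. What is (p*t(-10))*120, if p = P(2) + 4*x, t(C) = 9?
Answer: 6480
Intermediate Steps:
x = 1
p = 6 (p = 2 + 4*1 = 2 + 4 = 6)
(p*t(-10))*120 = (6*9)*120 = 54*120 = 6480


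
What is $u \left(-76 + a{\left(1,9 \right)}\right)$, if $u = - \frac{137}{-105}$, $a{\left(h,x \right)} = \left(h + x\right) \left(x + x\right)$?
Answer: $\frac{14248}{105} \approx 135.7$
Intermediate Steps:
$a{\left(h,x \right)} = 2 x \left(h + x\right)$ ($a{\left(h,x \right)} = \left(h + x\right) 2 x = 2 x \left(h + x\right)$)
$u = \frac{137}{105}$ ($u = \left(-137\right) \left(- \frac{1}{105}\right) = \frac{137}{105} \approx 1.3048$)
$u \left(-76 + a{\left(1,9 \right)}\right) = \frac{137 \left(-76 + 2 \cdot 9 \left(1 + 9\right)\right)}{105} = \frac{137 \left(-76 + 2 \cdot 9 \cdot 10\right)}{105} = \frac{137 \left(-76 + 180\right)}{105} = \frac{137}{105} \cdot 104 = \frac{14248}{105}$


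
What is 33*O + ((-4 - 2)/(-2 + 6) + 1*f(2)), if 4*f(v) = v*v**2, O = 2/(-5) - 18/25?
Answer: -1823/50 ≈ -36.460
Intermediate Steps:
O = -28/25 (O = 2*(-1/5) - 18*1/25 = -2/5 - 18/25 = -28/25 ≈ -1.1200)
f(v) = v**3/4 (f(v) = (v*v**2)/4 = v**3/4)
33*O + ((-4 - 2)/(-2 + 6) + 1*f(2)) = 33*(-28/25) + ((-4 - 2)/(-2 + 6) + 1*((1/4)*2**3)) = -924/25 + (-6/4 + 1*((1/4)*8)) = -924/25 + (-6*1/4 + 1*2) = -924/25 + (-3/2 + 2) = -924/25 + 1/2 = -1823/50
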